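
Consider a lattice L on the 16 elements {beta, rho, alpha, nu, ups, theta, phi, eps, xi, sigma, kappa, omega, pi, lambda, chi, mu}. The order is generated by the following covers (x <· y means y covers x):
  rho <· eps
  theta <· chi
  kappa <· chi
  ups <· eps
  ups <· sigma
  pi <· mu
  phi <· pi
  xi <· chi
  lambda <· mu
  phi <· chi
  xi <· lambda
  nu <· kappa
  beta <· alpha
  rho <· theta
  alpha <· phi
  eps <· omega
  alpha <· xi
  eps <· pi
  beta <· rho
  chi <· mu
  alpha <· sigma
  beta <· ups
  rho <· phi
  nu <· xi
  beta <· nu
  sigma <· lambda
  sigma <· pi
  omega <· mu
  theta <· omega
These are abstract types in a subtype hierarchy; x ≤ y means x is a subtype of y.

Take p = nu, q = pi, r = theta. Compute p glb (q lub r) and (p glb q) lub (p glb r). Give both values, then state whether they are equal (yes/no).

q lub r = mu, so p glb (q lub r) = nu glb mu = nu.
p glb q = beta and p glb r = beta, so (p glb q) lub (p glb r) = beta lub beta = beta.
Equal: no.

nu; beta; no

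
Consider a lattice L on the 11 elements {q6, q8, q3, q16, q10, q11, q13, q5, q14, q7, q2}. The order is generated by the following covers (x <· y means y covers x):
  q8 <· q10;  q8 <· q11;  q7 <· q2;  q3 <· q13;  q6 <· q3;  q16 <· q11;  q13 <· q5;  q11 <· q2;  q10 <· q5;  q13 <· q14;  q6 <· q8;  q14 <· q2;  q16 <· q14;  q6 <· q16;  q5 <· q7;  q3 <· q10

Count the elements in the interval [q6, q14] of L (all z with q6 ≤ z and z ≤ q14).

5

The interval [q6, q14] = {q13, q14, q16, q3, q6}, which has 5 elements.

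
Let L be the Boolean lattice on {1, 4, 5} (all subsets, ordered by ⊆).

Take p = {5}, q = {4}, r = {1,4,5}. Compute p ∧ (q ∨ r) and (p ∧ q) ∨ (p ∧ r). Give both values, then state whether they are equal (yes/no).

q ∨ r = {1,4,5}, so p ∧ (q ∨ r) = {5} ∧ {1,4,5} = {5}.
p ∧ q = {} and p ∧ r = {5}, so (p ∧ q) ∨ (p ∧ r) = {} ∨ {5} = {5}.
Equal: yes.

{5}; {5}; yes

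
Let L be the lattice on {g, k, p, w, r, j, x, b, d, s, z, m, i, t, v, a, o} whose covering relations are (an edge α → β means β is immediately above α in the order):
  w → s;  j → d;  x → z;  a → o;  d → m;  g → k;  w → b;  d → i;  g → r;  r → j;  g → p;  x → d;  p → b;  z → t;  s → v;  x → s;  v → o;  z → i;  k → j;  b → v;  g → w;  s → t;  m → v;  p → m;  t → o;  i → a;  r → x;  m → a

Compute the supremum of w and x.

s

Common upper bounds of {w, x}: o, s, t, v.
The least among these is s.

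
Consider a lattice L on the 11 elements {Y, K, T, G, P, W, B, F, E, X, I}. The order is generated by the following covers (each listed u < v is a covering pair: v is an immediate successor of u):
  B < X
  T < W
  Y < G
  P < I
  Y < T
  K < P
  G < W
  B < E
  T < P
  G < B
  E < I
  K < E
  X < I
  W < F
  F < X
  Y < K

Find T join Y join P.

P

Common upper bounds of {T, Y, P}: I, P.
The least among these is P.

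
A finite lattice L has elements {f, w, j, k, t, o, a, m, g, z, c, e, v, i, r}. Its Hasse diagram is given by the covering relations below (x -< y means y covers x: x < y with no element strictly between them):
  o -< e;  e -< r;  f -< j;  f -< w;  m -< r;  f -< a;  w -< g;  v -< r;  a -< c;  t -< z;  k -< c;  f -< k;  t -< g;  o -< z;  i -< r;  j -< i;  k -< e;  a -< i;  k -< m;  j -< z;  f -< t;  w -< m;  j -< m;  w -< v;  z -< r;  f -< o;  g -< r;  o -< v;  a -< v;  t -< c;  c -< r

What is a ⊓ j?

f

Common lower bounds of {a, j}: f.
The greatest among these is f.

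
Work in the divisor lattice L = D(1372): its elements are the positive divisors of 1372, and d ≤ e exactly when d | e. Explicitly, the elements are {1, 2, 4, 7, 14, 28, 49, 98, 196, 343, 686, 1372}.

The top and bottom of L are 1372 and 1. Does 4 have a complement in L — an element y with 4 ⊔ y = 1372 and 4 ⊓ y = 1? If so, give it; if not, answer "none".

343

Need y with 4 ∨ y = 1372 and 4 ∧ y = 1.
Checking each element gives: 343.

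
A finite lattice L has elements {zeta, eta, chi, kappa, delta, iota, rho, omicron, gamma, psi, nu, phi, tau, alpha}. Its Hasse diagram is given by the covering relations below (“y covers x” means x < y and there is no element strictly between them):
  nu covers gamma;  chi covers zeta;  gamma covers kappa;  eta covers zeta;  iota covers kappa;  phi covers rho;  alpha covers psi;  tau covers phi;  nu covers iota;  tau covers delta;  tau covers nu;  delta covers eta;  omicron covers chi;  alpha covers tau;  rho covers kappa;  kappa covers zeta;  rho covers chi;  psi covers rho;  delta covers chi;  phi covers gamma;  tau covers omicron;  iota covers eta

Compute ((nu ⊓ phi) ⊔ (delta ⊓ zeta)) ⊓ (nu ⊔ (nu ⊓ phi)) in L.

gamma

nu ∧ phi = gamma
delta ∧ zeta = zeta
gamma ∨ zeta = gamma
nu ∧ phi = gamma
nu ∨ gamma = nu
gamma ∧ nu = gamma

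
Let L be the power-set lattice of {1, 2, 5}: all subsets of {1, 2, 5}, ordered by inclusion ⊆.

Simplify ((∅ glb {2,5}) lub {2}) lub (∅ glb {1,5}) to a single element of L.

{2}

∅ ∧ {2,5} = ∅
∅ ∨ {2} = {2}
∅ ∧ {1,5} = ∅
{2} ∨ ∅ = {2}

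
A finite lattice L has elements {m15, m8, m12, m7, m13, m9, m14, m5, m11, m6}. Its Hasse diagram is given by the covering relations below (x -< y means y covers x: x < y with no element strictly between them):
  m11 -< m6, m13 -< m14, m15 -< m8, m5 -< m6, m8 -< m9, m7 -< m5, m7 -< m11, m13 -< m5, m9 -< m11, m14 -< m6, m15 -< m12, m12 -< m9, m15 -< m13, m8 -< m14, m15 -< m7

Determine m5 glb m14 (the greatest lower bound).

m13

Common lower bounds of {m5, m14}: m13, m15.
The greatest among these is m13.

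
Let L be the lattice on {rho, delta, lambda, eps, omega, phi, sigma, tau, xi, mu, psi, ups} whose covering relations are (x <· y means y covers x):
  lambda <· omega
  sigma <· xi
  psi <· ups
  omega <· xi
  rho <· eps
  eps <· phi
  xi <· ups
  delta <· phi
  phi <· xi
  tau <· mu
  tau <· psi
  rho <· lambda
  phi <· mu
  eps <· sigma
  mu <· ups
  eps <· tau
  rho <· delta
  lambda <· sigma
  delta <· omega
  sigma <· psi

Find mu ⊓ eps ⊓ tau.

Common lower bounds of {mu, eps, tau}: eps, rho.
The greatest among these is eps.

eps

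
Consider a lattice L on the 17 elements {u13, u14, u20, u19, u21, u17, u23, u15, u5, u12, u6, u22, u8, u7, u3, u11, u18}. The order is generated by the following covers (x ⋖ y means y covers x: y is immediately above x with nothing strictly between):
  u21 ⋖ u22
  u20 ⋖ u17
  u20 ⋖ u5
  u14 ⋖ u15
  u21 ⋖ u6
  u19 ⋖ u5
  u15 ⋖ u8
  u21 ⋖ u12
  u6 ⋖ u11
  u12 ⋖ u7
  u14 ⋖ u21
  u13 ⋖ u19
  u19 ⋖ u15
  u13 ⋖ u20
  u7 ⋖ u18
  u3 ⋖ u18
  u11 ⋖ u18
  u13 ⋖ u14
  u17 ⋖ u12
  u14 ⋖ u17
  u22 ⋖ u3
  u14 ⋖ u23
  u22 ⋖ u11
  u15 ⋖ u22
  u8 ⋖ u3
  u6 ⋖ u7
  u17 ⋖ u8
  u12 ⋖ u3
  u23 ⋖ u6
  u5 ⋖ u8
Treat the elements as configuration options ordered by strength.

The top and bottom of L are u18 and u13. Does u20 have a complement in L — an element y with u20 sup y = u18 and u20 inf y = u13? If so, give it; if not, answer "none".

u11

Need y with u20 ∨ y = u18 and u20 ∧ y = u13.
Checking each element gives: u11.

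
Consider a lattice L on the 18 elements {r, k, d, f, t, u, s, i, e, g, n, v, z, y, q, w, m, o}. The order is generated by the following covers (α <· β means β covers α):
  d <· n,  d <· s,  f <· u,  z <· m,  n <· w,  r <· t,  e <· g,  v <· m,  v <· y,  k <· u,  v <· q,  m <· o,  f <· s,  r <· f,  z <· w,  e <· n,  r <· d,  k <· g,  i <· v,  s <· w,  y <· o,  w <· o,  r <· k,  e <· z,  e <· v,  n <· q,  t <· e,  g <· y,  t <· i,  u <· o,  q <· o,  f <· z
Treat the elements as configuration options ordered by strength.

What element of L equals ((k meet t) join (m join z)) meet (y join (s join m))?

m

k ∧ t = r
m ∨ z = m
r ∨ m = m
s ∨ m = o
y ∨ o = o
m ∧ o = m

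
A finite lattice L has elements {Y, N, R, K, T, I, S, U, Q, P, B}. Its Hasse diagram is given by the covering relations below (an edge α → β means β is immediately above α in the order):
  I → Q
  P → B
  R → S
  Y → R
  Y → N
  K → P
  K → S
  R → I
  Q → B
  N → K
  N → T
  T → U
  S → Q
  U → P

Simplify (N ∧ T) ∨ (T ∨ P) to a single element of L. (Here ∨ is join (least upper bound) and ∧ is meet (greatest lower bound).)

P

N ∧ T = N
T ∨ P = P
N ∨ P = P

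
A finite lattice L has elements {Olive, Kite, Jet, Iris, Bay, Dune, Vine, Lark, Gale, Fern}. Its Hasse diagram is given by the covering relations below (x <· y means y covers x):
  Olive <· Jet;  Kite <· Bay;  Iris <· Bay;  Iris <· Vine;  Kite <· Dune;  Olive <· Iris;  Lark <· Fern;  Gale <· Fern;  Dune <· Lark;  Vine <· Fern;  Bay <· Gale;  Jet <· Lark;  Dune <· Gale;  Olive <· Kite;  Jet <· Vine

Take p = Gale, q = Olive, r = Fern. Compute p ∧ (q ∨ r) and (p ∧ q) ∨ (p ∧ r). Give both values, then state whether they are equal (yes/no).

q ∨ r = Fern, so p ∧ (q ∨ r) = Gale ∧ Fern = Gale.
p ∧ q = Olive and p ∧ r = Gale, so (p ∧ q) ∨ (p ∧ r) = Olive ∨ Gale = Gale.
Equal: yes.

Gale; Gale; yes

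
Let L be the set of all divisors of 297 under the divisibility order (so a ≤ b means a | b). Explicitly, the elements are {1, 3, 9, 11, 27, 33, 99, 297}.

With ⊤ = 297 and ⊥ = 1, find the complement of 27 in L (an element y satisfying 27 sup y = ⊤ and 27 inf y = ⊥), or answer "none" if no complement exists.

11

Need y with 27 ∨ y = 297 and 27 ∧ y = 1.
Checking each element gives: 11.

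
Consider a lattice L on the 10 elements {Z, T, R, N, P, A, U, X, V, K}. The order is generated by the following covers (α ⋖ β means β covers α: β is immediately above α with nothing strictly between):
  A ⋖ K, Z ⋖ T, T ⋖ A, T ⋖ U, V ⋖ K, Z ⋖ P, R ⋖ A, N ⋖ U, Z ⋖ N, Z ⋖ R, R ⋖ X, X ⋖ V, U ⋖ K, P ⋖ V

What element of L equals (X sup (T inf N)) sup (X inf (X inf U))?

X

T ∧ N = Z
X ∨ Z = X
X ∧ U = Z
X ∧ Z = Z
X ∨ Z = X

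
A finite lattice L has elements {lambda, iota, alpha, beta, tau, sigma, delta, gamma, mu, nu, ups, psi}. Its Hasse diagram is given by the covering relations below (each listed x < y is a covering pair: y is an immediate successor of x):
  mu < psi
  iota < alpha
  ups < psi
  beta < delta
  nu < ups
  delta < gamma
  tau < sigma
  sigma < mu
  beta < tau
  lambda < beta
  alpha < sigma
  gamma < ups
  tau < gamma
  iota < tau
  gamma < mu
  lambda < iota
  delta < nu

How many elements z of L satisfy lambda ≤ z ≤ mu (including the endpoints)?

The interval [lambda, mu] = {alpha, beta, delta, gamma, iota, lambda, mu, sigma, tau}, which has 9 elements.

9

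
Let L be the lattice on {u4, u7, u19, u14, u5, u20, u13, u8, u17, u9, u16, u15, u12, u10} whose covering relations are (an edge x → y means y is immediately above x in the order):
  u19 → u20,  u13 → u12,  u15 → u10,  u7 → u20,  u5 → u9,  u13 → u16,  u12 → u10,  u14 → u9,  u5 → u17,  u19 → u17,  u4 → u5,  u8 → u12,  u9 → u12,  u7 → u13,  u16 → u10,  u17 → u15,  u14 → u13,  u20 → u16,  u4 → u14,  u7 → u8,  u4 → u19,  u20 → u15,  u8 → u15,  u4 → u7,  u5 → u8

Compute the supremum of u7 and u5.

Common upper bounds of {u7, u5}: u10, u12, u15, u8.
The least among these is u8.

u8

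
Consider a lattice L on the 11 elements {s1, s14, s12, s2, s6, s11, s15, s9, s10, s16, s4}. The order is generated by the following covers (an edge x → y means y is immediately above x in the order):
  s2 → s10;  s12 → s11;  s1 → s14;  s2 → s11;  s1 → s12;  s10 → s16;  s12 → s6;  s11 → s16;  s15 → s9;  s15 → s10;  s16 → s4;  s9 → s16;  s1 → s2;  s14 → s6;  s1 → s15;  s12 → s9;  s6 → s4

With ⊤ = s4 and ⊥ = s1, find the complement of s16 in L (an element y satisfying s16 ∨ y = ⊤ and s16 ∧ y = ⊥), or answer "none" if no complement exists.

Need y with s16 ∨ y = s4 and s16 ∧ y = s1.
Checking each element gives: s14.

s14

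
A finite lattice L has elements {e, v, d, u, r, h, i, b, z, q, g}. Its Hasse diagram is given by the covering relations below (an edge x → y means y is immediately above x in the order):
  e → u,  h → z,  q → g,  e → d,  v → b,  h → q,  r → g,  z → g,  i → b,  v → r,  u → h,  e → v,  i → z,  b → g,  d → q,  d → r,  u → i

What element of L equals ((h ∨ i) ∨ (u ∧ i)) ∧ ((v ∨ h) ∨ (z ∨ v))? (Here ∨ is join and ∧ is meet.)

h ∨ i = z
u ∧ i = u
z ∨ u = z
v ∨ h = g
z ∨ v = g
g ∨ g = g
z ∧ g = z

z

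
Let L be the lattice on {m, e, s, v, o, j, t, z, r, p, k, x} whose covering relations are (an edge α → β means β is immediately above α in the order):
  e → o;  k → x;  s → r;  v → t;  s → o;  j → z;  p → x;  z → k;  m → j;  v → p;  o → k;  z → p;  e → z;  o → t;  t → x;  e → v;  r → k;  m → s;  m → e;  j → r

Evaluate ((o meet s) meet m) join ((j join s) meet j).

j

o ∧ s = s
s ∧ m = m
j ∨ s = r
r ∧ j = j
m ∨ j = j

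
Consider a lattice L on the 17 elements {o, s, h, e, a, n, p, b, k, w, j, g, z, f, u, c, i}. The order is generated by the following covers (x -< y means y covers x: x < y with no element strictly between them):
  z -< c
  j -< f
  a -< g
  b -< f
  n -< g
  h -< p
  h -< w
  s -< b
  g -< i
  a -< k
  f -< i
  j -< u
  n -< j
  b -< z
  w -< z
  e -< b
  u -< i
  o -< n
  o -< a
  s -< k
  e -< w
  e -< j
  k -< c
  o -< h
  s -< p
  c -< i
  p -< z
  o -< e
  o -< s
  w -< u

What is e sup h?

Common upper bounds of {e, h}: c, i, u, w, z.
The least among these is w.

w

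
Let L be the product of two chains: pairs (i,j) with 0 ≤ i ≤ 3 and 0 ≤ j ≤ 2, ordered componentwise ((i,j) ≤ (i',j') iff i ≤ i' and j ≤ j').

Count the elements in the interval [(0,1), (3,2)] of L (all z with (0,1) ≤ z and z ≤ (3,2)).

The interval [(0,1), (3,2)] = {(0,1), (0,2), (1,1), (1,2), (2,1), (2,2), (3,1), (3,2)}, which has 8 elements.

8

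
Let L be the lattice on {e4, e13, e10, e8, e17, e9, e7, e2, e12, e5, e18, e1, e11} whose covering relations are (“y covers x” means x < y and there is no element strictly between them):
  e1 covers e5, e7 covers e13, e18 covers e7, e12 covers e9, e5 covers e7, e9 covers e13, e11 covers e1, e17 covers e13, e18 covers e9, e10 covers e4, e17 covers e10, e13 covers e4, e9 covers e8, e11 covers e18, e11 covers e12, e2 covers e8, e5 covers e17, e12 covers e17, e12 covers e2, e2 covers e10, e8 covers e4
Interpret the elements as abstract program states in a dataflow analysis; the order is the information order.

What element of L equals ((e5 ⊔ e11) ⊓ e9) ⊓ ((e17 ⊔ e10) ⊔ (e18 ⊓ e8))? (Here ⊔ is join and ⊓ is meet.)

e5 ∨ e11 = e11
e11 ∧ e9 = e9
e17 ∨ e10 = e17
e18 ∧ e8 = e8
e17 ∨ e8 = e12
e9 ∧ e12 = e9

e9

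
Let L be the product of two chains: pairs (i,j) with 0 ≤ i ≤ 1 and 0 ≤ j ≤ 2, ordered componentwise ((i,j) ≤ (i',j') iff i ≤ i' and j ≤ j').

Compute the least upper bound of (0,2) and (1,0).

(1,2)

Common upper bounds of {(0,2), (1,0)}: (1,2).
The least among these is (1,2).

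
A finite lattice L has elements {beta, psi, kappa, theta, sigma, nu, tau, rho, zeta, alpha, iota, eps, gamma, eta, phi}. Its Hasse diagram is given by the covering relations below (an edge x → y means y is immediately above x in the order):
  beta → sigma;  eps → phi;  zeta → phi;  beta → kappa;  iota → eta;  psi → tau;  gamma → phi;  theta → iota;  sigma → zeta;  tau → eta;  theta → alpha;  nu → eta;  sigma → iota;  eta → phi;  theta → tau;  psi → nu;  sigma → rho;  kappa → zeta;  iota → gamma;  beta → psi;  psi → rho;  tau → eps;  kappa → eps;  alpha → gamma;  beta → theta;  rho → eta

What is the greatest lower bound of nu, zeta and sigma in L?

Common lower bounds of {nu, zeta, sigma}: beta.
The greatest among these is beta.

beta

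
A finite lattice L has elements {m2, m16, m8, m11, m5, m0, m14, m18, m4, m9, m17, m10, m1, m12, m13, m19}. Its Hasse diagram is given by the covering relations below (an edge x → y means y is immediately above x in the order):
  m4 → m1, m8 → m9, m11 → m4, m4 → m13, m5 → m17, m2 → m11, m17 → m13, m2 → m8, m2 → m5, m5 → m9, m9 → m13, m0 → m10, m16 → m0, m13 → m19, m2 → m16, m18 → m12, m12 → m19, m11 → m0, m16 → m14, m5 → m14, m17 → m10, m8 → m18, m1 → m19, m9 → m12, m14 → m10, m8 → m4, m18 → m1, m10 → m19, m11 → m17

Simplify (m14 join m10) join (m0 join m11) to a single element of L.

m14 ∨ m10 = m10
m0 ∨ m11 = m0
m10 ∨ m0 = m10

m10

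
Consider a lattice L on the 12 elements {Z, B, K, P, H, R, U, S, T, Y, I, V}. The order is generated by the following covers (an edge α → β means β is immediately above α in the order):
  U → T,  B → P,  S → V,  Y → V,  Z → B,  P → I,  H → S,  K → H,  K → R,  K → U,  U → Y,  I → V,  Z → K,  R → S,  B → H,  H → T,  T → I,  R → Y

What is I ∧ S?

Common lower bounds of {I, S}: B, H, K, Z.
The greatest among these is H.

H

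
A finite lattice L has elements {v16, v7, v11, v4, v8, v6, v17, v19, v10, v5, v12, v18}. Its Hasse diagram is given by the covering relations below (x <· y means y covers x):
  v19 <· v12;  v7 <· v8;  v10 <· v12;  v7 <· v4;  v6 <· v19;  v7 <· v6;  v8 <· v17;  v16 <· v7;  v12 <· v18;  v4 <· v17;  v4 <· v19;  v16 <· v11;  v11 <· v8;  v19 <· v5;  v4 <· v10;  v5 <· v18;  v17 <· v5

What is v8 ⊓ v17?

v8

Common lower bounds of {v8, v17}: v11, v16, v7, v8.
The greatest among these is v8.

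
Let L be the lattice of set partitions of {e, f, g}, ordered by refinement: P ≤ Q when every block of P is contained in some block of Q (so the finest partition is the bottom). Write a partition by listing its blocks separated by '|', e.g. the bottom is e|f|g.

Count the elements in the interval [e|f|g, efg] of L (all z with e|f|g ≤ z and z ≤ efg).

5

The interval [e|f|g, efg] = {efg, ef|g, eg|f, e|fg, e|f|g}, which has 5 elements.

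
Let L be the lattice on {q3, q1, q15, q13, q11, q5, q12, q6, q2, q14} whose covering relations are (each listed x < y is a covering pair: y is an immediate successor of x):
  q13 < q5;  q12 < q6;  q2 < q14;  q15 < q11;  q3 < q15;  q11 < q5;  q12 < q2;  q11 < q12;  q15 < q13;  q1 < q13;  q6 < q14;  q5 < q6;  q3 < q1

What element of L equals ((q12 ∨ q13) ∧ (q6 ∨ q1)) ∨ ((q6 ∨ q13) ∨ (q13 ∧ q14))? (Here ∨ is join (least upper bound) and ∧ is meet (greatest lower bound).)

q12 ∨ q13 = q6
q6 ∨ q1 = q6
q6 ∧ q6 = q6
q6 ∨ q13 = q6
q13 ∧ q14 = q13
q6 ∨ q13 = q6
q6 ∨ q6 = q6

q6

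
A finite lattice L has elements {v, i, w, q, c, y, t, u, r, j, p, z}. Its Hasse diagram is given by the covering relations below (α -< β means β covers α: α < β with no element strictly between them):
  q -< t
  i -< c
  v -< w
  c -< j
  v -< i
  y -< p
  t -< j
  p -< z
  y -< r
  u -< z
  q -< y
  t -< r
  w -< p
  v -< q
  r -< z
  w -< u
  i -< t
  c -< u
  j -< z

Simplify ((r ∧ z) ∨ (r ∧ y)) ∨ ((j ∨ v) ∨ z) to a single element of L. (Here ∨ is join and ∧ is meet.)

r ∧ z = r
r ∧ y = y
r ∨ y = r
j ∨ v = j
j ∨ z = z
r ∨ z = z

z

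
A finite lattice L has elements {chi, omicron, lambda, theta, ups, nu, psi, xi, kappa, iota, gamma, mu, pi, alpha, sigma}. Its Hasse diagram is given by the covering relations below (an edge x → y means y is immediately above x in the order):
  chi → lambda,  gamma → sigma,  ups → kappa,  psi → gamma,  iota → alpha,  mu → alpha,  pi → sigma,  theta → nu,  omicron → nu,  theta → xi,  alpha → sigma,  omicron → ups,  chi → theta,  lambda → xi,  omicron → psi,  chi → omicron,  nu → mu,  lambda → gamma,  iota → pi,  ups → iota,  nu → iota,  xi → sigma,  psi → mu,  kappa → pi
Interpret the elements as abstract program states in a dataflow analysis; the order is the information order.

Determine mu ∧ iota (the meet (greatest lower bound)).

Common lower bounds of {mu, iota}: chi, nu, omicron, theta.
The greatest among these is nu.

nu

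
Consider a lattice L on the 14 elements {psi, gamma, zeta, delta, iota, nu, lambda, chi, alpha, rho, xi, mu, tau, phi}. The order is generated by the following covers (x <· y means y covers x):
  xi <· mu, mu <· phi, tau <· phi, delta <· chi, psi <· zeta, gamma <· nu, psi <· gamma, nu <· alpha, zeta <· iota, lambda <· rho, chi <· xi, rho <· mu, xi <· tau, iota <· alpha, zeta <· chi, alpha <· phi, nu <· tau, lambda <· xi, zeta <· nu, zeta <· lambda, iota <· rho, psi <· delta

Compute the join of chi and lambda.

xi

Common upper bounds of {chi, lambda}: mu, phi, tau, xi.
The least among these is xi.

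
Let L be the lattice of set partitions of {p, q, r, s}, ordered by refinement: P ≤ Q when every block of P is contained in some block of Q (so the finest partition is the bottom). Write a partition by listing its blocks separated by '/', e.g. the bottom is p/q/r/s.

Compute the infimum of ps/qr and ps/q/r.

ps/q/r

The meet (common refinement) of ps/qr and ps/q/r intersects blocks pairwise, giving ps/q/r.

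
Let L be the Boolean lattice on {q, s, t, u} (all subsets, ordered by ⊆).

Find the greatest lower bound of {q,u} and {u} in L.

{u}

Common lower bounds of {{q,u}, {u}}: {u}, {}.
The greatest among these is {u}.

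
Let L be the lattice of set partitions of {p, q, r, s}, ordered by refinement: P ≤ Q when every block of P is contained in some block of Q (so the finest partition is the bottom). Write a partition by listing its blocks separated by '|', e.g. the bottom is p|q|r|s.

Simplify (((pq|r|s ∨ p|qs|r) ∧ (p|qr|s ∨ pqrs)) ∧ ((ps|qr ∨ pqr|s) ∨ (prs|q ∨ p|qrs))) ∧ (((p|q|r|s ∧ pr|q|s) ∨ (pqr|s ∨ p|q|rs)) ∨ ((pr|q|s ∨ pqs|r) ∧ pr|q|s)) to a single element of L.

pq|r|s ∨ p|qs|r = pqs|r
p|qr|s ∨ pqrs = pqrs
pqs|r ∧ pqrs = pqs|r
ps|qr ∨ pqr|s = pqrs
prs|q ∨ p|qrs = pqrs
pqrs ∨ pqrs = pqrs
pqs|r ∧ pqrs = pqs|r
p|q|r|s ∧ pr|q|s = p|q|r|s
pqr|s ∨ p|q|rs = pqrs
p|q|r|s ∨ pqrs = pqrs
pr|q|s ∨ pqs|r = pqrs
pqrs ∧ pr|q|s = pr|q|s
pqrs ∨ pr|q|s = pqrs
pqs|r ∧ pqrs = pqs|r

pqs|r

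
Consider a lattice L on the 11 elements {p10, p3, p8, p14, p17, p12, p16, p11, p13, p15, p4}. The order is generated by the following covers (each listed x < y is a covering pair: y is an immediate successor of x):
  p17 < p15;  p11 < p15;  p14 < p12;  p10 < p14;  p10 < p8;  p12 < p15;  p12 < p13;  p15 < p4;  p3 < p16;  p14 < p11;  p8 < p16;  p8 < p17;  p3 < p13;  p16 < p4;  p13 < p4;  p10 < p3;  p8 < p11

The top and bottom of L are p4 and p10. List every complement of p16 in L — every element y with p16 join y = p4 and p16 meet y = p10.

Need y with p16 ∨ y = p4 and p16 ∧ y = p10.
Checking each element gives: p12, p14.

p12, p14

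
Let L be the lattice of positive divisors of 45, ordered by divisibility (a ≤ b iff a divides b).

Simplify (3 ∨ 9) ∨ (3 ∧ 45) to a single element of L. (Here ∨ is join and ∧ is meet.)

9

3 ∨ 9 = 9
3 ∧ 45 = 3
9 ∨ 3 = 9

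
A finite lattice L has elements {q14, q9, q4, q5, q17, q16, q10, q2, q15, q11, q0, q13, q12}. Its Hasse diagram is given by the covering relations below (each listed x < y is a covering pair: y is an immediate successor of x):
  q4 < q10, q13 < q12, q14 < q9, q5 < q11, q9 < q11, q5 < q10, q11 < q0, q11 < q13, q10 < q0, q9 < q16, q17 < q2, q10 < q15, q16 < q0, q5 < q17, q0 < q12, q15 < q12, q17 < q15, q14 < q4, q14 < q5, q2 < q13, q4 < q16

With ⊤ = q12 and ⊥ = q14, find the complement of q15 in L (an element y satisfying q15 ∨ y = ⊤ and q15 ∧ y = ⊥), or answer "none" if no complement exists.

Need y with q15 ∨ y = q12 and q15 ∧ y = q14.
Checking each element gives: q9.

q9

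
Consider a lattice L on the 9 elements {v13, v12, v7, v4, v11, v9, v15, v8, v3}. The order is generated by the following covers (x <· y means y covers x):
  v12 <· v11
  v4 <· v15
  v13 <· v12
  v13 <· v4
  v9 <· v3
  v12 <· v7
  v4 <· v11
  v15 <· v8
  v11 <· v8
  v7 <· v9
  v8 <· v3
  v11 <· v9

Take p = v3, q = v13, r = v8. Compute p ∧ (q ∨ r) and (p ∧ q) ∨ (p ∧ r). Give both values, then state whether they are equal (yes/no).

q ∨ r = v8, so p ∧ (q ∨ r) = v3 ∧ v8 = v8.
p ∧ q = v13 and p ∧ r = v8, so (p ∧ q) ∨ (p ∧ r) = v13 ∨ v8 = v8.
Equal: yes.

v8; v8; yes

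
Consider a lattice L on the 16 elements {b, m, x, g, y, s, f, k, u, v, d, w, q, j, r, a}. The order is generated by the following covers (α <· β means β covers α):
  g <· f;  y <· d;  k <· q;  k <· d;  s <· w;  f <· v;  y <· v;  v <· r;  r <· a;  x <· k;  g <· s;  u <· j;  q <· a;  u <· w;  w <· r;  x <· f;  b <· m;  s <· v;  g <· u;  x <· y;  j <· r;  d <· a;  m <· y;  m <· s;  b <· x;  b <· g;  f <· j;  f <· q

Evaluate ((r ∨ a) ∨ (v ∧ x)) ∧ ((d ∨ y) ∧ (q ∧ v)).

r ∨ a = a
v ∧ x = x
a ∨ x = a
d ∨ y = d
q ∧ v = f
d ∧ f = x
a ∧ x = x

x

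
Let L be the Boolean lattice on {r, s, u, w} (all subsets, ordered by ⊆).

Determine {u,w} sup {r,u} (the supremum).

Under ⊆, join is union: {u,w} ∪ {r,u} = {r,u,w}.

{r,u,w}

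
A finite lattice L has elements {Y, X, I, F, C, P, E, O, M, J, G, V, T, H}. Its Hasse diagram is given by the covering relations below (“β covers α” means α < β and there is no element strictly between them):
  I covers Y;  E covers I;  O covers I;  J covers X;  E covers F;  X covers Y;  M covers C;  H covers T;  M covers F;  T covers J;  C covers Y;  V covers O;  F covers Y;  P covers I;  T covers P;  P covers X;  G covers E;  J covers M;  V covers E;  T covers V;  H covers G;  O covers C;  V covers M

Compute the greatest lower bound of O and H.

Common lower bounds of {O, H}: C, I, O, Y.
The greatest among these is O.

O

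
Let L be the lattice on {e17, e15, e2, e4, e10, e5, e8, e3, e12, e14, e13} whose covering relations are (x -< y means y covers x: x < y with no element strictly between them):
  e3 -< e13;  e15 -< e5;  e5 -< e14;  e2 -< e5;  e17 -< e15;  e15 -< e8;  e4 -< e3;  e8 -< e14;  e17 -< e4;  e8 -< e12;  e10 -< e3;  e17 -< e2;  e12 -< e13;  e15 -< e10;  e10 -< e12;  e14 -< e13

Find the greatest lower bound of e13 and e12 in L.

Common lower bounds of {e13, e12}: e10, e12, e15, e17, e8.
The greatest among these is e12.

e12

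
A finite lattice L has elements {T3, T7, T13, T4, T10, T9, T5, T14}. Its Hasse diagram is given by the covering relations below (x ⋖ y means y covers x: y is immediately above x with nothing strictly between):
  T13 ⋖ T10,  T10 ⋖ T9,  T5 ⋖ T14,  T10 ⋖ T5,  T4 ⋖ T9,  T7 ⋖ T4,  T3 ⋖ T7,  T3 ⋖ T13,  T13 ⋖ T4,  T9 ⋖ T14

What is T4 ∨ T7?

T4

Common upper bounds of {T4, T7}: T14, T4, T9.
The least among these is T4.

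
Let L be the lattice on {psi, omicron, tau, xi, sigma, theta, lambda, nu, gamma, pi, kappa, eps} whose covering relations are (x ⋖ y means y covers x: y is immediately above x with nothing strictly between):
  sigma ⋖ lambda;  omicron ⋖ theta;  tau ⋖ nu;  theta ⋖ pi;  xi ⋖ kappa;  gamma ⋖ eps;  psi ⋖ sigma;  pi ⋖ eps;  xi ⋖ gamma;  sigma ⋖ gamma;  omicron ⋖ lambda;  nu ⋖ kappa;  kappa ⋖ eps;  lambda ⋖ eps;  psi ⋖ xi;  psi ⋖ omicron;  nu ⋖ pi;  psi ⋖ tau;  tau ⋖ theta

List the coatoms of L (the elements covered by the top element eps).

The coatoms are exactly the elements covered by eps: gamma, kappa, lambda, pi.

gamma, kappa, lambda, pi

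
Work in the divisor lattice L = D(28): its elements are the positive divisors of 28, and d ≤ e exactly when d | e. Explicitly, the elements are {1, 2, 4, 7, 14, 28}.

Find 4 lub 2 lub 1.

In the divisibility order, the join is the least common multiple: lcm(4, 2, 1) = 4.

4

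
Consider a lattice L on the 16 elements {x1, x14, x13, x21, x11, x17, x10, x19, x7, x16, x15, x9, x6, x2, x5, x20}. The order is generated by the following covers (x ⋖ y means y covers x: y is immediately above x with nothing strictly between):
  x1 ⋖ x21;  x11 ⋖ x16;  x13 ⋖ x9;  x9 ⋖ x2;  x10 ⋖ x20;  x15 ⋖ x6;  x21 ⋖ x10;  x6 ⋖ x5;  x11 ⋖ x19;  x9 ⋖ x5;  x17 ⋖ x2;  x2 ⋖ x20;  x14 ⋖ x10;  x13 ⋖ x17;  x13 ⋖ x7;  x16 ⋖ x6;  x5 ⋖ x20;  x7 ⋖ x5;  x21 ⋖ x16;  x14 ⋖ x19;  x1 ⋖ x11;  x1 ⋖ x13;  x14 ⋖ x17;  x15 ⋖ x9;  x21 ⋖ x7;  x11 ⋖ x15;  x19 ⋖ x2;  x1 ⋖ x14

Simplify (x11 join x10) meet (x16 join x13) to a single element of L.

x5

x11 ∨ x10 = x20
x16 ∨ x13 = x5
x20 ∧ x5 = x5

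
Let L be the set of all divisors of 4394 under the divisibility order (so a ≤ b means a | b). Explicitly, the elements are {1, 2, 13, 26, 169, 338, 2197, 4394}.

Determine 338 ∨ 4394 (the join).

4394

Common upper bounds of {338, 4394}: 4394.
The least among these is 4394.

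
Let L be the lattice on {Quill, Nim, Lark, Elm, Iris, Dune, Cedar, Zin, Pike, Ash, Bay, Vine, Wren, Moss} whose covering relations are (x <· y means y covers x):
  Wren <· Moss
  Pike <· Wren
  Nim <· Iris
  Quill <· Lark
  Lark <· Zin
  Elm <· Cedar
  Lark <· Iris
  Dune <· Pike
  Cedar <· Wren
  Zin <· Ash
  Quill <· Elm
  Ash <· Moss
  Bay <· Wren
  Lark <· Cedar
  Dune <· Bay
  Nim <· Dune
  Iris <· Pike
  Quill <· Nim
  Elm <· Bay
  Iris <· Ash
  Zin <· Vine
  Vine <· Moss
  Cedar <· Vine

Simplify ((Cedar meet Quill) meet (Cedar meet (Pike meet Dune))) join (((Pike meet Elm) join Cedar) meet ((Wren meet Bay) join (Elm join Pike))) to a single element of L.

Cedar

Cedar ∧ Quill = Quill
Pike ∧ Dune = Dune
Cedar ∧ Dune = Quill
Quill ∧ Quill = Quill
Pike ∧ Elm = Quill
Quill ∨ Cedar = Cedar
Wren ∧ Bay = Bay
Elm ∨ Pike = Wren
Bay ∨ Wren = Wren
Cedar ∧ Wren = Cedar
Quill ∨ Cedar = Cedar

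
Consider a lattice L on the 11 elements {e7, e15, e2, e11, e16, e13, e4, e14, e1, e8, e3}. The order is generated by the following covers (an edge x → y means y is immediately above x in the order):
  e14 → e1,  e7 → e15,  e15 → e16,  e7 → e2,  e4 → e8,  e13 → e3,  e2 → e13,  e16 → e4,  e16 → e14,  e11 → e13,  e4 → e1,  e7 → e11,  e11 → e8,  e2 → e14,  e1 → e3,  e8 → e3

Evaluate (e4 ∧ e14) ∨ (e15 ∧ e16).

e16

e4 ∧ e14 = e16
e15 ∧ e16 = e15
e16 ∨ e15 = e16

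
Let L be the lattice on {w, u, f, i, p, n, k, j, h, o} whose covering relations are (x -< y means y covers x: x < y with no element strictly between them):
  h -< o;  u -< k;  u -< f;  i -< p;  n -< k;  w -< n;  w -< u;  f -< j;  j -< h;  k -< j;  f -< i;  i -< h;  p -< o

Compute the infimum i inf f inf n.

Common lower bounds of {i, f, n}: w.
The greatest among these is w.

w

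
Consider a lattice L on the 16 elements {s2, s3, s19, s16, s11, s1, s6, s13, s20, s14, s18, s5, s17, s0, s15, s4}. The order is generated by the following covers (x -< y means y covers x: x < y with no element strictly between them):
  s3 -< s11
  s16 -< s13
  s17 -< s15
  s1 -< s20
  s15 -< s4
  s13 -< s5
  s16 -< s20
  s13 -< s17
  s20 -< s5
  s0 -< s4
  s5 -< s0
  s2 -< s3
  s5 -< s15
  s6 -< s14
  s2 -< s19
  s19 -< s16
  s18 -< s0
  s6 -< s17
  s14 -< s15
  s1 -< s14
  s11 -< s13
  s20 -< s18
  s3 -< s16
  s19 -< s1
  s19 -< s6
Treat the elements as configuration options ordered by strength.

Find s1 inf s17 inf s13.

s19

Common lower bounds of {s1, s17, s13}: s19, s2.
The greatest among these is s19.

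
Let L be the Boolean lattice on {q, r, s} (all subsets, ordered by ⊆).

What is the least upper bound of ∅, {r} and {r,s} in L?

Under ⊆, join is union: ∅ ∪ {r} ∪ {r,s} = {r,s}.

{r,s}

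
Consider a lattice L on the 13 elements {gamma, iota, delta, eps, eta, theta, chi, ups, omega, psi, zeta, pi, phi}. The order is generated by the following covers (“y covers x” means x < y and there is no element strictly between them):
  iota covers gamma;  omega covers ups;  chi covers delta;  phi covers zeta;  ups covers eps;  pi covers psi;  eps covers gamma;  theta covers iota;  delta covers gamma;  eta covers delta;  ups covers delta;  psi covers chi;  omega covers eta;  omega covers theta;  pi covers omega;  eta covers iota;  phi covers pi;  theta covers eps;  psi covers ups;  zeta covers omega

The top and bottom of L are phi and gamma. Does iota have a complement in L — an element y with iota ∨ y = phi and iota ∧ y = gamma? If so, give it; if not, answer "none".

For every candidate y, either iota ∨ y ≠ phi or iota ∧ y ≠ gamma; no complement exists.

none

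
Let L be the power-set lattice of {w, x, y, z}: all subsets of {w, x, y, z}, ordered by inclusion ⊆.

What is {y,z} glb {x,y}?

Common lower bounds of {{y,z}, {x,y}}: {y}, {}.
The greatest among these is {y}.

{y}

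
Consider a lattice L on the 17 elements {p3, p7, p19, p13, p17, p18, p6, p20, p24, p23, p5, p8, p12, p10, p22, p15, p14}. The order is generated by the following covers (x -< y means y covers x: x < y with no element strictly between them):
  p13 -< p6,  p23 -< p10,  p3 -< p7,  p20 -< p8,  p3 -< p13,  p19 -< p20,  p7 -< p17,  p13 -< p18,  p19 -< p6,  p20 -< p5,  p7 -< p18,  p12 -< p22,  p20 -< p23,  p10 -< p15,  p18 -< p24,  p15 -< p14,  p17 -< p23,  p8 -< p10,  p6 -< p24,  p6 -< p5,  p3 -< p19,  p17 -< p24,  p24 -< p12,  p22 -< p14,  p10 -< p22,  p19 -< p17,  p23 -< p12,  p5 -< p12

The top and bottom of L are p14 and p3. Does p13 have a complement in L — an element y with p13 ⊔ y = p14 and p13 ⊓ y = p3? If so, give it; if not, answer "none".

Need y with p13 ∨ y = p14 and p13 ∧ y = p3.
Checking each element gives: p15.

p15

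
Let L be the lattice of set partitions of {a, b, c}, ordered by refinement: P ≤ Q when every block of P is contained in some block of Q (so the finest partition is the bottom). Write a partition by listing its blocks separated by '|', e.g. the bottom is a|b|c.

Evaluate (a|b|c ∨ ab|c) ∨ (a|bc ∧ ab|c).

a|b|c ∨ ab|c = ab|c
a|bc ∧ ab|c = a|b|c
ab|c ∨ a|b|c = ab|c

ab|c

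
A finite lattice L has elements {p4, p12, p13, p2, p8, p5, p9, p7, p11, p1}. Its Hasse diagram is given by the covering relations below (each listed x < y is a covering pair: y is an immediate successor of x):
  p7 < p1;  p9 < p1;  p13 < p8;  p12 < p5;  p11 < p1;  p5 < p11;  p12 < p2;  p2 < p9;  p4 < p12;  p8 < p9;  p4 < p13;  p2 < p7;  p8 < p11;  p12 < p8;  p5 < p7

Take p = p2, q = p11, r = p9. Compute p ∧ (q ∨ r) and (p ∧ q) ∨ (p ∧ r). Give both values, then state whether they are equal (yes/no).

q ∨ r = p1, so p ∧ (q ∨ r) = p2 ∧ p1 = p2.
p ∧ q = p12 and p ∧ r = p2, so (p ∧ q) ∨ (p ∧ r) = p12 ∨ p2 = p2.
Equal: yes.

p2; p2; yes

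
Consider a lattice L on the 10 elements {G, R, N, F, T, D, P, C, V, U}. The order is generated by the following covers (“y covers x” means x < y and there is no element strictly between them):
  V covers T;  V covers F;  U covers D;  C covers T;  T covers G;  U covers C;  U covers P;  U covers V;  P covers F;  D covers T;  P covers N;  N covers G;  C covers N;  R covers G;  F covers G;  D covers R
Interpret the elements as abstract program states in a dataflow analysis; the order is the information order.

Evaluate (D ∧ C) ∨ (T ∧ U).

D ∧ C = T
T ∧ U = T
T ∨ T = T

T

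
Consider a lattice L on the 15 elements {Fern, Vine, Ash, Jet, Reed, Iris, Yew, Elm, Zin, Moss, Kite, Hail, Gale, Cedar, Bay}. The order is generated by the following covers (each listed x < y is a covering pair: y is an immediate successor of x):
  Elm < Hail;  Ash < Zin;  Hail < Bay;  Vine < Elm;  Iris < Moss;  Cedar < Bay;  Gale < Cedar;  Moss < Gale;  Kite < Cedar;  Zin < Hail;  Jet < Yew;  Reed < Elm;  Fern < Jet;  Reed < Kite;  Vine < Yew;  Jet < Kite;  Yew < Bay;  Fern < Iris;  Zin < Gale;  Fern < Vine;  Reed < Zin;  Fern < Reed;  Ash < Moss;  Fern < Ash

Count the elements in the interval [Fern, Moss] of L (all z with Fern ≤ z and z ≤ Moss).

4

The interval [Fern, Moss] = {Ash, Fern, Iris, Moss}, which has 4 elements.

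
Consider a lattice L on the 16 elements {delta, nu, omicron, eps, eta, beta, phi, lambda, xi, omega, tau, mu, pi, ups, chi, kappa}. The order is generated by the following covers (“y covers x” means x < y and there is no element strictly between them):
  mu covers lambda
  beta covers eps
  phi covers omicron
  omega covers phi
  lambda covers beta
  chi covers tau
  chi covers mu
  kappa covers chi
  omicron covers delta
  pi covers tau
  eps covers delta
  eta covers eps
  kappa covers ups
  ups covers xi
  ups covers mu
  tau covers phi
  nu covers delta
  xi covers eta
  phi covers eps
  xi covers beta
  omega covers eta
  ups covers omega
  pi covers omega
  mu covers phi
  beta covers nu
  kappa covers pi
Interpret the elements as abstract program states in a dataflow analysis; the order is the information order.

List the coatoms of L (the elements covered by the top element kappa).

chi, pi, ups

The coatoms are exactly the elements covered by kappa: chi, pi, ups.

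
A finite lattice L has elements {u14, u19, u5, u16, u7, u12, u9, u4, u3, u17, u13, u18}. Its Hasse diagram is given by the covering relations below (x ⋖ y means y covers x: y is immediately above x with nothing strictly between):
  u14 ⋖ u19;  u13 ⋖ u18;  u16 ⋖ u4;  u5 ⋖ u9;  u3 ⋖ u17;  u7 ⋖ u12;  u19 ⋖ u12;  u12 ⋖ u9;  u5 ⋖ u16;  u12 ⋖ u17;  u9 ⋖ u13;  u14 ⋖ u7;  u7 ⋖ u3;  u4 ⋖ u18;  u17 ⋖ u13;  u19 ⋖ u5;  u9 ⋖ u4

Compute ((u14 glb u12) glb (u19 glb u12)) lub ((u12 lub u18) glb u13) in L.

u14 ∧ u12 = u14
u19 ∧ u12 = u19
u14 ∧ u19 = u14
u12 ∨ u18 = u18
u18 ∧ u13 = u13
u14 ∨ u13 = u13

u13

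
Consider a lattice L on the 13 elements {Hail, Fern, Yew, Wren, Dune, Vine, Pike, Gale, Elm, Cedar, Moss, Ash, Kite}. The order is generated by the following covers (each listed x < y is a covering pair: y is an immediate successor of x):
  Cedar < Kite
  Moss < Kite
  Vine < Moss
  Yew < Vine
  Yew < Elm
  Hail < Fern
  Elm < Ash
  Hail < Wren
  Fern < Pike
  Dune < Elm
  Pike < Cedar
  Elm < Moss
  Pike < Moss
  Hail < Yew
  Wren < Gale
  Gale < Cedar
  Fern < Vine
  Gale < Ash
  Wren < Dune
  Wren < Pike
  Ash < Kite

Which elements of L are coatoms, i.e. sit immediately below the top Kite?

The coatoms are exactly the elements covered by Kite: Ash, Cedar, Moss.

Ash, Cedar, Moss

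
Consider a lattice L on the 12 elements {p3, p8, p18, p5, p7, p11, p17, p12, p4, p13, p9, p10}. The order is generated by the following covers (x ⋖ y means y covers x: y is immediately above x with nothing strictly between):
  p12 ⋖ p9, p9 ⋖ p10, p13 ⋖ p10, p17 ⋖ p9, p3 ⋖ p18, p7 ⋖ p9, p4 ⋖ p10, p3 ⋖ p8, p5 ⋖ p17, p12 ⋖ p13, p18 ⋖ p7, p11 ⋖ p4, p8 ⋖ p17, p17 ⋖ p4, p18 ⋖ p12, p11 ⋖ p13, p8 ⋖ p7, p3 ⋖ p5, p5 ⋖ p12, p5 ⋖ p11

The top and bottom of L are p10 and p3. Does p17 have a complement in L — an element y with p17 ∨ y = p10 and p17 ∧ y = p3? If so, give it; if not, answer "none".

none

For every candidate y, either p17 ∨ y ≠ p10 or p17 ∧ y ≠ p3; no complement exists.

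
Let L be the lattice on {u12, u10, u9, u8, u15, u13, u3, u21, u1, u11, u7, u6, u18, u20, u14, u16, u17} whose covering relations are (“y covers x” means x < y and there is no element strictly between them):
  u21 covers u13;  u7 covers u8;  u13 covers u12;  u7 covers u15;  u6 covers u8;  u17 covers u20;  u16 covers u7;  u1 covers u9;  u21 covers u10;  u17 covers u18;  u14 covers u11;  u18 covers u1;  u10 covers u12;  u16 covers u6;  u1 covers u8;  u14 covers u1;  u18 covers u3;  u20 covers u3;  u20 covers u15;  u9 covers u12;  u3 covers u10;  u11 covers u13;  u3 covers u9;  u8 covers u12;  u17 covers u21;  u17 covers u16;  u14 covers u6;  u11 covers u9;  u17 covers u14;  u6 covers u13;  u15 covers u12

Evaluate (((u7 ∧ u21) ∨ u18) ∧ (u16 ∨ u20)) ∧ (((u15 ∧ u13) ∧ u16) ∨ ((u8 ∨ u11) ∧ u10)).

u12

u7 ∧ u21 = u12
u12 ∨ u18 = u18
u16 ∨ u20 = u17
u18 ∧ u17 = u18
u15 ∧ u13 = u12
u12 ∧ u16 = u12
u8 ∨ u11 = u14
u14 ∧ u10 = u12
u12 ∨ u12 = u12
u18 ∧ u12 = u12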